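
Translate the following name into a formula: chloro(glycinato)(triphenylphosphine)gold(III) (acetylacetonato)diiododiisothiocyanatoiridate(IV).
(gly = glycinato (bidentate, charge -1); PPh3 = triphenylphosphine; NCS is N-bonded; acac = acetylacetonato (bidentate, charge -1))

Cation [Au…]: ligand charges -2, Au(III) ⇒ ion charge 1+.
Anion [Ir…]: ligand charges -5, Ir(IV) ⇒ ion charge 1−.
One 1+ cation balances one 1− anion.

[AuCl(gly)(PPh3)][Ir(acac)I2(NCS)2]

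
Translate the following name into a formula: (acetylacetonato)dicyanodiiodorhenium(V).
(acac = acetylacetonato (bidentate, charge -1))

Ligands: 1 acetylacetonato (acac, -1), 2 cyano (CN, -1), 2 iodo (I, -1). Ligand charge sum = -5.
With Re in oxidation state +5, the complex ion is [Re...].

[Re(acac)(CN)2I2]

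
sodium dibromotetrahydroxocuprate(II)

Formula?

Ligands: 4 hydroxo (OH, -1), 2 bromo (Br, -1). Ligand charge sum = -6.
With Cu in oxidation state +2, the complex ion is [Cu...]^4−.
Charge balance with sodium (+1) requires 1 complex ion per 4 sodium.

Na4[CuBr2(OH)4]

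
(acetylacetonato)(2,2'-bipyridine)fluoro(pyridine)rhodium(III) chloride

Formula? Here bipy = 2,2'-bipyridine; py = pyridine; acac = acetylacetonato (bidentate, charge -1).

[Rh(acac)(bipy)F(py)]Cl

Ligands: 1 2,2'-bipyridine (bipy, neutral), 1 pyridine (py, neutral), 1 acetylacetonato (acac, -1), 1 fluoro (F, -1). Ligand charge sum = -2.
With Rh in oxidation state +3, the complex ion is [Rh...]^1+.
Charge balance with chloride (-1) requires 1 complex ion per 1 chloride.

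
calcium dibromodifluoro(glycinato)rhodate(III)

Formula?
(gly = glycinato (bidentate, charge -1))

Ca[RhBr2F2(gly)]

Ligands: 2 bromo (Br, -1), 1 glycinato (gly, -1), 2 fluoro (F, -1). Ligand charge sum = -5.
With Rh in oxidation state +3, the complex ion is [Rh...]^2−.
Charge balance with calcium (+2) requires 1 complex ion per 1 calcium.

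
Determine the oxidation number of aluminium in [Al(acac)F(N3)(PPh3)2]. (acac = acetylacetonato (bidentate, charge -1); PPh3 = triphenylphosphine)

+3

No counter-ion: the bracketed complex is neutral.
Ligand charges: 1×acac = -1; 1×F = -1; 1×N3 = -1; 2×PPh3 neutral; sum -3.
Al + (-3) = 0 ⇒ Al is +3.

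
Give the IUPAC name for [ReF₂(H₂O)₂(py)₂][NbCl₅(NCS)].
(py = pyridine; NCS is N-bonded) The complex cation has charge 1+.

diaquadifluorobis(pyridine)rhenium(III) pentachloroisothiocyanatoniobate(V)

Both ions are complex: the cation is named first with the plain metal name, the anion second with the -ate form; each ion's ligands are alphabetised independently.
The complex cation is given as 1+; its ligand charges sum to -2, so Re = +3.
A 1:1 salt means the anion carries the equal and opposite charge, 1−.
Anion: ligand charges sum to -6; for the ion to be 1−, Nb = +5.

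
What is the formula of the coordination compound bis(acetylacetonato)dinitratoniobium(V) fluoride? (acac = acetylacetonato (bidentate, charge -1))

Ligands: 2 nitrato (NO3, -1), 2 acetylacetonato (acac, -1). Ligand charge sum = -4.
Charge balance with fluoride (-1) requires 1 complex ion per 1 fluoride.

[Nb(acac)2(NO3)2]F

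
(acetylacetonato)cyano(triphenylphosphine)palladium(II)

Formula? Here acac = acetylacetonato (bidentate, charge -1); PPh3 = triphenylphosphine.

Ligands: 1 cyano (CN, -1), 1 acetylacetonato (acac, -1), 1 triphenylphosphine (PPh3, neutral). Ligand charge sum = -2.
With Pd in oxidation state +2, the complex ion is [Pd...].

[Pd(acac)(CN)(PPh3)]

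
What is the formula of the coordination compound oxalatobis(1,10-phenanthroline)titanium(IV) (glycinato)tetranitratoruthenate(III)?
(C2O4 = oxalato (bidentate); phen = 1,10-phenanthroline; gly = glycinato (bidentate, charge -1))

Cation [Ti…]: ligand charges -2, Ti(IV) ⇒ ion charge 2+.
Anion [Ru…]: ligand charges -5, Ru(III) ⇒ ion charge 2−.
One 2+ cation balances one 2− anion.

[Ti(C2O4)(phen)2][Ru(gly)(NO3)4]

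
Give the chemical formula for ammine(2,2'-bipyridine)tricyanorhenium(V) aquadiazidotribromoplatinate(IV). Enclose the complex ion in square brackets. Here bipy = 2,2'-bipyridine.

[Re(bipy)(CN)3(NH3)][PtBr3(H2O)(N3)2]2

Cation [Re…]: ligand charges -3, Re(V) ⇒ ion charge 2+.
Anion [Pt…]: ligand charges -5, Pt(IV) ⇒ ion charge 1−.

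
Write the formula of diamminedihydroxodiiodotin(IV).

[SnI2(NH3)2(OH)2]

Ligands: 2 ammine (NH3, neutral), 2 iodo (I, -1), 2 hydroxo (OH, -1). Ligand charge sum = -4.
With Sn in oxidation state +4, the complex ion is [Sn...].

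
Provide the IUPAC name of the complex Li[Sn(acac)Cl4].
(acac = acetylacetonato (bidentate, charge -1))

lithium (acetylacetonato)tetrachlorostannate(IV)

The 1 lithium counter-ion carries a total charge of +1, so each complex ion is 1−.
Ligand charges: 1×acetylacetonato (-1 each), 4×chloro (-1 each); total -5. So Sn + (-5) = 1−, giving Sn = +4.
Ligands are named alphabetically: acetylacetonato before chloro.
The complex ion is anionic, so tin takes the -ate form stannate(IV).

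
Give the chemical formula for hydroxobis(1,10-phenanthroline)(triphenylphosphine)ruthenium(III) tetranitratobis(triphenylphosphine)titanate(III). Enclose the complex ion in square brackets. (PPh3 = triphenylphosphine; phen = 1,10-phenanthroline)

[Ru(OH)(phen)2(PPh3)][Ti(NO3)4(PPh3)2]2

Cation [Ru…]: ligand charges -1, Ru(III) ⇒ ion charge 2+.
Anion [Ti…]: ligand charges -4, Ti(III) ⇒ ion charge 1−.
One 2+ cation requires 2 of the 1− anion.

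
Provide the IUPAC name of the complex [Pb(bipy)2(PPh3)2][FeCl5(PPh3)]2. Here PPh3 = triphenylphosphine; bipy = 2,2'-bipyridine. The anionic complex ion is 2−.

bis(2,2'-bipyridine)bis(triphenylphosphine)lead(IV) pentachloro(triphenylphosphine)ferrate(III)

Both ions are complex: the cation is named first with the plain metal name, the anion second with the -ate form; each ion's ligands are alphabetised independently.
The complex anion is given as 2−; its ligand charges sum to -5, so Fe = +3.
With 2 anions per cation, the cation must be 2×2 = 4+.
Cation: ligand charges sum to 0; for the ion to be 4+, Pb = +4.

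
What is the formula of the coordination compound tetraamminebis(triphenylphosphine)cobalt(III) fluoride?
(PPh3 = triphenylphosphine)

[Co(NH3)4(PPh3)2]F3

Ligands: 2 triphenylphosphine (PPh3, neutral), 4 ammine (NH3, neutral). Ligand charge sum = 0.
With Co in oxidation state +3, the complex ion is [Co...]^3+.
Charge balance with fluoride (-1) requires 1 complex ion per 3 fluoride.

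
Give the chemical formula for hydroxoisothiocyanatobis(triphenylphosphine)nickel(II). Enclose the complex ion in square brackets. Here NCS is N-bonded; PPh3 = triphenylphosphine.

Ligands: 1 isothiocyanato (NCS, -1), 2 triphenylphosphine (PPh3, neutral), 1 hydroxo (OH, -1). Ligand charge sum = -2.
With Ni in oxidation state +2, the complex ion is [Ni...].

[Ni(NCS)(OH)(PPh3)2]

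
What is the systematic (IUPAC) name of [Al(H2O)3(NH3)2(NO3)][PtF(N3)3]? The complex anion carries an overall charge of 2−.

diamminetriaquanitratoaluminium(III) triazidofluoroplatinate(II)

Both ions are complex: the cation is named first with the plain metal name, the anion second with the -ate form; each ion's ligands are alphabetised independently.
The complex anion is given as 2−; its ligand charges sum to -4, so Pt = +2.
A 1:1 salt means the cation carries the equal and opposite charge, 2+.
Cation: ligand charges sum to -1; for the ion to be 2+, Al = +3.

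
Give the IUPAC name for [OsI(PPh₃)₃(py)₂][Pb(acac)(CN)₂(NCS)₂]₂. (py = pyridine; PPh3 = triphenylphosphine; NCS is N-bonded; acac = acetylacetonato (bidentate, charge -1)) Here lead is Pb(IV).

iodobis(pyridine)tris(triphenylphosphine)osmium(III) (acetylacetonato)dicyanodiisothiocyanatoplumbate(IV)

Both ions are complex: the cation is named first with the plain metal name, the anion second with the -ate form; each ion's ligands are alphabetised independently.
Pb is given as +4; the anion's ligand charges sum to -5, so the complex anion is 1−.
With 2 anions per cation, the cation must be 2×1 = 2+.
Cation: ligand charges sum to -1; for the ion to be 2+, Os = +3.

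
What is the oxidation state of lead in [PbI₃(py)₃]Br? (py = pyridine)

1 bromide outside the brackets (-1 each) → the complex ion is 1+.
Ligand charges: 3×I = -3; 3×py neutral; sum -3.
Pb + (-3) = 1+ ⇒ Pb is +4.

+4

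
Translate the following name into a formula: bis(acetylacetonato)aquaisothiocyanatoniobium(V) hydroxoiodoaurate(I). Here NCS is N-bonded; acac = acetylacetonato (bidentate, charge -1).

[Nb(acac)2(H2O)(NCS)][AuI(OH)]2

Cation [Nb…]: ligand charges -3, Nb(V) ⇒ ion charge 2+.
Anion [Au…]: ligand charges -2, Au(I) ⇒ ion charge 1−.
One 2+ cation requires 2 of the 1− anion.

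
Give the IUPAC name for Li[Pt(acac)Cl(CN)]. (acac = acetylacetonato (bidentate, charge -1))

The 1 lithium counter-ion carries a total charge of +1, so each complex ion is 1−.
Ligand charges: 1×acetylacetonato (-1 each), 1×cyano (-1 each), 1×chloro (-1 each); total -3. So Pt + (-3) = 1−, giving Pt = +2.
The complex ion is anionic, so platinum takes the -ate form platinate(II).

lithium (acetylacetonato)chlorocyanoplatinate(II)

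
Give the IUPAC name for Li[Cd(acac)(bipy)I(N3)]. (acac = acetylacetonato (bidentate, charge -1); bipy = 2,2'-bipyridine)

The 1 lithium counter-ion carries a total charge of +1, so each complex ion is 1−.
Ligand charges: 1×azido (-1 each), 1×acetylacetonato (-1 each), 1×2,2'-bipyridine (neutral), 1×iodo (-1 each); total -3. So Cd + (-3) = 1−, giving Cd = +2.
Ligands are named alphabetically: acetylacetonato before azido before bipyridine before iodo.
The complex ion is anionic, so cadmium takes the -ate form cadmate(II).

lithium (acetylacetonato)azido(2,2'-bipyridine)iodocadmate(II)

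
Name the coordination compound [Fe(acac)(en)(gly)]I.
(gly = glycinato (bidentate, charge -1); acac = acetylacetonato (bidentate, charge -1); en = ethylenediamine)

The 1 iodide counter-ion carries a total charge of -1, so each complex ion is 1+.
Ligand charges: 1×glycinato (-1 each), 1×acetylacetonato (-1 each), 1×ethylenediamine (neutral); total -2. So Fe + (-2) = 1+, giving Fe = +3.
Ligands are named alphabetically: acetylacetonato before ethylenediamine before glycinato.

(acetylacetonato)(ethylenediamine)(glycinato)iron(III) iodide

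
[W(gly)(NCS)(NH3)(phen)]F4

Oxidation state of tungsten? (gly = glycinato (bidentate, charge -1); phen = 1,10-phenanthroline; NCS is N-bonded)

+6

4 fluoride outside the brackets (-1 each) → the complex ion is 4+.
Ligand charges: 1×gly = -1; 1×NH3 neutral; 1×phen neutral; 1×NCS = -1; sum -2.
W + (-2) = 4+ ⇒ W is +6.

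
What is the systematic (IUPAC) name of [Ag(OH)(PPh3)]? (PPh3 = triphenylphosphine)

hydroxo(triphenylphosphine)silver(I)

There is no counter-ion, so the complex is neutral overall.
Ligand charges: 1×triphenylphosphine (neutral), 1×hydroxo (-1 each); total -1. So Ag + (-1) = 0, giving Ag = +1.
Ligands are named alphabetically: hydroxo before triphenylphosphine.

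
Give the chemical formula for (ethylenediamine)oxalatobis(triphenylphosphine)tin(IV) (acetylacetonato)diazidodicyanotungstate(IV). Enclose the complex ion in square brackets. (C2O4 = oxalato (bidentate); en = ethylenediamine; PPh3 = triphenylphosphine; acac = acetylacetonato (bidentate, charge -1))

[Sn(C2O4)(en)(PPh3)2][W(acac)(CN)2(N3)2]2

Cation [Sn…]: ligand charges -2, Sn(IV) ⇒ ion charge 2+.
Anion [W…]: ligand charges -5, W(IV) ⇒ ion charge 1−.
One 2+ cation requires 2 of the 1− anion.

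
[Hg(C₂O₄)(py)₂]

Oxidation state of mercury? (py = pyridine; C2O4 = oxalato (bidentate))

+2

No counter-ion: the bracketed complex is neutral.
Ligand charges: 2×py neutral; 1×C2O4 = -2; sum -2.
Hg + (-2) = 0 ⇒ Hg is +2.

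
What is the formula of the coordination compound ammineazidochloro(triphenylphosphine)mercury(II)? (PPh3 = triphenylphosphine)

[HgCl(N3)(NH3)(PPh3)]

Ligands: 1 ammine (NH3, neutral), 1 chloro (Cl, -1), 1 triphenylphosphine (PPh3, neutral), 1 azido (N3, -1). Ligand charge sum = -2.
With Hg in oxidation state +2, the complex ion is [Hg...].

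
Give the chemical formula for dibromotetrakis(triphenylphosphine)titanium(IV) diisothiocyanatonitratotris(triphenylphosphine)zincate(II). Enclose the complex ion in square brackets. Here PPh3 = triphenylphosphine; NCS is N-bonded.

Cation [Ti…]: ligand charges -2, Ti(IV) ⇒ ion charge 2+.
Anion [Zn…]: ligand charges -3, Zn(II) ⇒ ion charge 1−.

[TiBr2(PPh3)4][Zn(NCS)2(NO3)(PPh3)3]2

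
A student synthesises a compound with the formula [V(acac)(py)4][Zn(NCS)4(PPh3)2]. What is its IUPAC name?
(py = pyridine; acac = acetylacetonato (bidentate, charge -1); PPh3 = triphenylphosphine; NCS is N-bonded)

Both ions are complex: the cation is named first with the plain metal name, the anion second with the -ate form; each ion's ligands are alphabetised independently.
Zinc is always +2 in its complexes; the anion's ligand charges sum to -4, so the complex anion is 2−.
A 1:1 salt means the cation carries the equal and opposite charge, 2+.
Cation: ligand charges sum to -1; for the ion to be 2+, V = +3.

(acetylacetonato)tetrakis(pyridine)vanadium(III) tetraisothiocyanatobis(triphenylphosphine)zincate(II)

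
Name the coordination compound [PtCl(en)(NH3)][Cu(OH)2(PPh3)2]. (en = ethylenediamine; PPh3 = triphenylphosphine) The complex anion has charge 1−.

Both ions are complex: the cation is named first with the plain metal name, the anion second with the -ate form; each ion's ligands are alphabetised independently.
The complex anion is given as 1−; its ligand charges sum to -2, so Cu = +1.
A 1:1 salt means the cation carries the equal and opposite charge, 1+.
Cation: ligand charges sum to -1; for the ion to be 1+, Pt = +2.

amminechloro(ethylenediamine)platinum(II) dihydroxobis(triphenylphosphine)cuprate(I)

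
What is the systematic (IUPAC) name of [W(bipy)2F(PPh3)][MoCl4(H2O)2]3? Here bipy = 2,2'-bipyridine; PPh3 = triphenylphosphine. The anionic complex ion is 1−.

The complex anion is given as 1−; its ligand charges sum to -4, so Mo = +3.
With 3 anions per cation, the cation must be 3×1 = 3+.
Cation: ligand charges sum to -1; for the ion to be 3+, W = +4.

bis(2,2'-bipyridine)fluoro(triphenylphosphine)tungsten(IV) diaquatetrachloromolybdate(III)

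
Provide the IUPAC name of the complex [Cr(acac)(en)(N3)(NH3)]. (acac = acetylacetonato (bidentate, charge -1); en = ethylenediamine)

(acetylacetonato)ammineazido(ethylenediamine)chromium(II)

There is no counter-ion, so the complex is neutral overall.
Ligand charges: 1×ammine (neutral), 1×acetylacetonato (-1 each), 1×ethylenediamine (neutral), 1×azido (-1 each); total -2. So Cr + (-2) = 0, giving Cr = +2.
Ligands are named alphabetically: acetylacetonato before ammine before azido before ethylenediamine.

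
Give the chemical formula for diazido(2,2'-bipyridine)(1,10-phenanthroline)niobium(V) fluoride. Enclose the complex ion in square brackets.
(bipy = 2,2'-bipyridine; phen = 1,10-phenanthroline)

Ligands: 2 azido (N3, -1), 1 2,2'-bipyridine (bipy, neutral), 1 1,10-phenanthroline (phen, neutral). Ligand charge sum = -2.
Charge balance with fluoride (-1) requires 1 complex ion per 3 fluoride.

[Nb(bipy)(N3)2(phen)]F3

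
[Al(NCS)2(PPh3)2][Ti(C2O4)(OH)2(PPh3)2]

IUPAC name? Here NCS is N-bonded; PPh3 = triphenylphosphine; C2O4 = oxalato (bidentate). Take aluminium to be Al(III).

diisothiocyanatobis(triphenylphosphine)aluminium(III) dihydroxooxalatobis(triphenylphosphine)titanate(III)

Al is given as +3; the cation's ligand charges sum to -2, so the complex cation is 1+.
A 1:1 salt means the anion carries the equal and opposite charge, 1−.
Anion: ligand charges sum to -4; for the ion to be 1−, Ti = +3.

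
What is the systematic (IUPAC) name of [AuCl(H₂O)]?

aquachlorogold(I)

There is no counter-ion, so the complex is neutral overall.
Ligand charges: 1×aqua (neutral), 1×chloro (-1 each); total -1. So Au + (-1) = 0, giving Au = +1.
Ligands are named alphabetically: aqua before chloro.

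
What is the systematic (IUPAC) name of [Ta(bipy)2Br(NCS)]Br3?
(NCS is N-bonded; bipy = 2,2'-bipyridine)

bis(2,2'-bipyridine)bromoisothiocyanatotantalum(V) bromide

The 3 bromide counter-ions carry a total charge of -3, so each complex ion is 3+.
Ligand charges: 1×isothiocyanato (-1 each), 2×2,2'-bipyridine (neutral), 1×bromo (-1 each); total -2. So Ta + (-2) = 3+, giving Ta = +5.
Ligands are named alphabetically: bipyridine before bromo before isothiocyanato.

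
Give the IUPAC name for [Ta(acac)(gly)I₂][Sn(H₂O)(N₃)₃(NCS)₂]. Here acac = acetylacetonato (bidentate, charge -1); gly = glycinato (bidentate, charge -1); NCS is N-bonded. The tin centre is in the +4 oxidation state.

Both ions are complex: the cation is named first with the plain metal name, the anion second with the -ate form; each ion's ligands are alphabetised independently.
Sn is given as +4; the anion's ligand charges sum to -5, so the complex anion is 1−.
A 1:1 salt means the cation carries the equal and opposite charge, 1+.
Cation: ligand charges sum to -4; for the ion to be 1+, Ta = +5.

(acetylacetonato)(glycinato)diiodotantalum(V) aquatriazidodiisothiocyanatostannate(IV)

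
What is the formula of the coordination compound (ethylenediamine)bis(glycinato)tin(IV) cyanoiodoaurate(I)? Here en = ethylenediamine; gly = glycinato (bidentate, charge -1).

[Sn(en)(gly)2][Au(CN)I]2

Cation [Sn…]: ligand charges -2, Sn(IV) ⇒ ion charge 2+.
Anion [Au…]: ligand charges -2, Au(I) ⇒ ion charge 1−.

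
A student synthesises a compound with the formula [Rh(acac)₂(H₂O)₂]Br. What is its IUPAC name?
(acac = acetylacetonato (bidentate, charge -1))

The 1 bromide counter-ion carries a total charge of -1, so each complex ion is 1+.
Ligand charges: 2×acetylacetonato (-1 each), 2×aqua (neutral); total -2. So Rh + (-2) = 1+, giving Rh = +3.
Ligands are named alphabetically: acetylacetonato before aqua.

bis(acetylacetonato)diaquarhodium(III) bromide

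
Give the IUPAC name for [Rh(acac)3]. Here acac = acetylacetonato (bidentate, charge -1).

There is no counter-ion, so the complex is neutral overall.
Ligand charges: 3×acetylacetonato (-1 each); total -3. So Rh + (-3) = 0, giving Rh = +3.

tris(acetylacetonato)rhodium(III)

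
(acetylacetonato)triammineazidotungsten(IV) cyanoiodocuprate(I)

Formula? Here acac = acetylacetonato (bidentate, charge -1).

Cation [W…]: ligand charges -2, W(IV) ⇒ ion charge 2+.
Anion [Cu…]: ligand charges -2, Cu(I) ⇒ ion charge 1−.

[W(acac)(N3)(NH3)3][Cu(CN)I]2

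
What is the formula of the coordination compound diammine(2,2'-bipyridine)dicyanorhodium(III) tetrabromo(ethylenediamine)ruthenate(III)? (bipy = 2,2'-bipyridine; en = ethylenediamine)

[Rh(bipy)(CN)2(NH3)2][RuBr4(en)]

Cation [Rh…]: ligand charges -2, Rh(III) ⇒ ion charge 1+.
Anion [Ru…]: ligand charges -4, Ru(III) ⇒ ion charge 1−.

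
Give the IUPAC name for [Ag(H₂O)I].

aquaiodosilver(I)

There is no counter-ion, so the complex is neutral overall.
Ligand charges: 1×aqua (neutral), 1×iodo (-1 each); total -1. So Ag + (-1) = 0, giving Ag = +1.
Ligands are named alphabetically: aqua before iodo.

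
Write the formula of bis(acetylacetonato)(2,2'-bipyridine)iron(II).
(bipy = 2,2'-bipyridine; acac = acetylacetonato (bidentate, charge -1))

[Fe(acac)2(bipy)]

Ligands: 1 2,2'-bipyridine (bipy, neutral), 2 acetylacetonato (acac, -1). Ligand charge sum = -2.
With Fe in oxidation state +2, the complex ion is [Fe...].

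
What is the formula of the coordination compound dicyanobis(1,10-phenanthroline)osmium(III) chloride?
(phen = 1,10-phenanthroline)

Ligands: 2 1,10-phenanthroline (phen, neutral), 2 cyano (CN, -1). Ligand charge sum = -2.
Charge balance with chloride (-1) requires 1 complex ion per 1 chloride.

[Os(CN)2(phen)2]Cl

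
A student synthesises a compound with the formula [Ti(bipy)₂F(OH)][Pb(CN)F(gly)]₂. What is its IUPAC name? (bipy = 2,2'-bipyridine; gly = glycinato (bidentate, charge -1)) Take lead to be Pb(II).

bis(2,2'-bipyridine)fluorohydroxotitanium(IV) cyanofluoro(glycinato)plumbate(II)

Pb is given as +2; the anion's ligand charges sum to -3, so the complex anion is 1−.
With 2 anions per cation, the cation must be 2×1 = 2+.
Cation: ligand charges sum to -2; for the ion to be 2+, Ti = +4.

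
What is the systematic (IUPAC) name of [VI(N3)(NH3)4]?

tetraammineazidoiodovanadium(II)

There is no counter-ion, so the complex is neutral overall.
Ligand charges: 4×ammine (neutral), 1×azido (-1 each), 1×iodo (-1 each); total -2. So V + (-2) = 0, giving V = +2.
Ligands are named alphabetically: ammine before azido before iodo.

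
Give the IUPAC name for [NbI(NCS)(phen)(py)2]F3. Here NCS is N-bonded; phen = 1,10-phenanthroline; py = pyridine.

iodoisothiocyanato(1,10-phenanthroline)bis(pyridine)niobium(V) fluoride

The 3 fluoride counter-ions carry a total charge of -3, so each complex ion is 3+.
Ligand charges: 1×iodo (-1 each), 1×isothiocyanato (-1 each), 1×1,10-phenanthroline (neutral), 2×pyridine (neutral); total -2. So Nb + (-2) = 3+, giving Nb = +5.
Ligands are named alphabetically: iodo before isothiocyanato before phenanthroline before pyridine.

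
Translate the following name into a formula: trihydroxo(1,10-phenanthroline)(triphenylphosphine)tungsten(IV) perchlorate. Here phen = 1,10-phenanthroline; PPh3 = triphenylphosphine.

Ligands: 1 1,10-phenanthroline (phen, neutral), 1 triphenylphosphine (PPh3, neutral), 3 hydroxo (OH, -1). Ligand charge sum = -3.
With W in oxidation state +4, the complex ion is [W...]^1+.
Charge balance with perchlorate (-1) requires 1 complex ion per 1 perchlorate.

[W(OH)3(phen)(PPh3)]ClO4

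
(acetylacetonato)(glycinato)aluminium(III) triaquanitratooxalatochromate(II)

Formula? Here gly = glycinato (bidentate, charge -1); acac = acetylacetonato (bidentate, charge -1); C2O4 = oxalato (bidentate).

[Al(acac)(gly)][Cr(C2O4)(H2O)3(NO3)]

Cation [Al…]: ligand charges -2, Al(III) ⇒ ion charge 1+.
Anion [Cr…]: ligand charges -3, Cr(II) ⇒ ion charge 1−.
One 1+ cation balances one 1− anion.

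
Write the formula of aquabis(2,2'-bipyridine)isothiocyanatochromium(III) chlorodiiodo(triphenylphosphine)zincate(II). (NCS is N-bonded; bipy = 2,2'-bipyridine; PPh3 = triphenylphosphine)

[Cr(bipy)2(H2O)(NCS)][ZnClI2(PPh3)]2

Cation [Cr…]: ligand charges -1, Cr(III) ⇒ ion charge 2+.
Anion [Zn…]: ligand charges -3, Zn(II) ⇒ ion charge 1−.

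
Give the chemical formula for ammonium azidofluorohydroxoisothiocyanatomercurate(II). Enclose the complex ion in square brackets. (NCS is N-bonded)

Ligands: 1 hydroxo (OH, -1), 1 isothiocyanato (NCS, -1), 1 fluoro (F, -1), 1 azido (N3, -1). Ligand charge sum = -4.
With Hg in oxidation state +2, the complex ion is [Hg...]^2−.
Charge balance with ammonium (+1) requires 1 complex ion per 2 ammonium.

(NH4)2[HgF(N3)(NCS)(OH)]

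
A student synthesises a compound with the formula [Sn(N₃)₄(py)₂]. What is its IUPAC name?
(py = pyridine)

There is no counter-ion, so the complex is neutral overall.
Ligand charges: 4×azido (-1 each), 2×pyridine (neutral); total -4. So Sn + (-4) = 0, giving Sn = +4.
Ligands are named alphabetically: azido before pyridine.

tetraazidobis(pyridine)tin(IV)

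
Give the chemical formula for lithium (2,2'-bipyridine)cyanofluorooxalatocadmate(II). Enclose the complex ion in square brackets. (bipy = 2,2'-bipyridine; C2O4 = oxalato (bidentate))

Li2[Cd(bipy)(C2O4)(CN)F]

Ligands: 1 2,2'-bipyridine (bipy, neutral), 1 oxalato (C2O4, -2), 1 cyano (CN, -1), 1 fluoro (F, -1). Ligand charge sum = -4.
Charge balance with lithium (+1) requires 1 complex ion per 2 lithium.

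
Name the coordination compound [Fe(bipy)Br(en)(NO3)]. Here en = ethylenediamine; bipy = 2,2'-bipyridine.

(2,2'-bipyridine)bromo(ethylenediamine)nitratoiron(II)

There is no counter-ion, so the complex is neutral overall.
Ligand charges: 1×ethylenediamine (neutral), 1×2,2'-bipyridine (neutral), 1×nitrato (-1 each), 1×bromo (-1 each); total -2. So Fe + (-2) = 0, giving Fe = +2.
Ligands are named alphabetically: bipyridine before bromo before ethylenediamine before nitrato.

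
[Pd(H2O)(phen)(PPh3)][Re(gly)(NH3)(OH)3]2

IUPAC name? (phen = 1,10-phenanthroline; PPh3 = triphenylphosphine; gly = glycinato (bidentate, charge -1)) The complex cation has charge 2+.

The complex cation is given as 2+; its ligand charges sum to 0, so Pd = +2.
With 2 anions per cation, each anion must be 2/2 = 1−.
Anion: ligand charges sum to -4; for the ion to be 1−, Re = +3.

aqua(1,10-phenanthroline)(triphenylphosphine)palladium(II) ammine(glycinato)trihydroxorhenate(III)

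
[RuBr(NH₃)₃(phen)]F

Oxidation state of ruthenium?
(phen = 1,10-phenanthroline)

+2

1 fluoride outside the brackets (-1 each) → the complex ion is 1+.
Ligand charges: 3×NH3 neutral; 1×Br = -1; 1×phen neutral; sum -1.
Ru + (-1) = 1+ ⇒ Ru is +2.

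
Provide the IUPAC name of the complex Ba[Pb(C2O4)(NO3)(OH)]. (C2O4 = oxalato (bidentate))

The 1 barium counter-ion carries a total charge of +2, so each complex ion is 2−.
Ligand charges: 1×oxalato (-2 each), 1×hydroxo (-1 each), 1×nitrato (-1 each); total -4. So Pb + (-4) = 2−, giving Pb = +2.
The complex ion is anionic, so lead takes the -ate form plumbate(II).

barium hydroxonitratooxalatoplumbate(II)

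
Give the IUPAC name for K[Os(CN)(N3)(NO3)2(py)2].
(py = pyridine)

potassium azidocyanodinitratobis(pyridine)osmate(III)

The 1 potassium counter-ion carries a total charge of +1, so each complex ion is 1−.
Ligand charges: 2×nitrato (-1 each), 2×pyridine (neutral), 1×azido (-1 each), 1×cyano (-1 each); total -4. So Os + (-4) = 1−, giving Os = +3.
The complex ion is anionic, so osmium takes the -ate form osmate(III).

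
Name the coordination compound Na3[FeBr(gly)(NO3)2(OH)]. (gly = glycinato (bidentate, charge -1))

The 3 sodium counter-ions carry a total charge of +3, so each complex ion is 3−.
Ligand charges: 1×hydroxo (-1 each), 1×bromo (-1 each), 2×nitrato (-1 each), 1×glycinato (-1 each); total -5. So Fe + (-5) = 3−, giving Fe = +2.
Ligands are named alphabetically: bromo before glycinato before hydroxo before nitrato.
The complex ion is anionic, so iron takes the -ate form ferrate(II).

sodium bromo(glycinato)hydroxodinitratoferrate(II)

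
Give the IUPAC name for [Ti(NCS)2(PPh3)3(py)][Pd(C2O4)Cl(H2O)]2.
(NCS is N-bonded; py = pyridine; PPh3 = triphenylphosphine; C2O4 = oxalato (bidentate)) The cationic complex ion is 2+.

The complex cation is given as 2+; its ligand charges sum to -2, so Ti = +4.
With 2 anions per cation, each anion must be 2/2 = 1−.
Anion: ligand charges sum to -3; for the ion to be 1−, Pd = +2.

diisothiocyanato(pyridine)tris(triphenylphosphine)titanium(IV) aquachlorooxalatopalladate(II)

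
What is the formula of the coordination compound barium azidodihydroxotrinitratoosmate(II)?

Ligands: 3 nitrato (NO3, -1), 1 azido (N3, -1), 2 hydroxo (OH, -1). Ligand charge sum = -6.
Charge balance with barium (+2) requires 1 complex ion per 2 barium.

Ba2[Os(N3)(NO3)3(OH)2]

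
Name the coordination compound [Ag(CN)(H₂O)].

There is no counter-ion, so the complex is neutral overall.
Ligand charges: 1×aqua (neutral), 1×cyano (-1 each); total -1. So Ag + (-1) = 0, giving Ag = +1.
Ligands are named alphabetically: aqua before cyano.

aquacyanosilver(I)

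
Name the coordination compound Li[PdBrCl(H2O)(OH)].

The 1 lithium counter-ion carries a total charge of +1, so each complex ion is 1−.
Ligand charges: 1×aqua (neutral), 1×bromo (-1 each), 1×chloro (-1 each), 1×hydroxo (-1 each); total -3. So Pd + (-3) = 1−, giving Pd = +2.
Ligands are named alphabetically: aqua before bromo before chloro before hydroxo.
The complex ion is anionic, so palladium takes the -ate form palladate(II).

lithium aquabromochlorohydroxopalladate(II)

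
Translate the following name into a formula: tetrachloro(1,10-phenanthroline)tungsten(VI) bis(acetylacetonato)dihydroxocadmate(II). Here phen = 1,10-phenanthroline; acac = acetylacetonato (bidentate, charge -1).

Cation [W…]: ligand charges -4, W(VI) ⇒ ion charge 2+.
Anion [Cd…]: ligand charges -4, Cd(II) ⇒ ion charge 2−.

[WCl4(phen)][Cd(acac)2(OH)2]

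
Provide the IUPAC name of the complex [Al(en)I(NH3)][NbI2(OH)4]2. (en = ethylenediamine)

ammine(ethylenediamine)iodoaluminium(III) tetrahydroxodiiodoniobate(V)

Both ions are complex: the cation is named first with the plain metal name, the anion second with the -ate form; each ion's ligands are alphabetised independently.
Aluminium is always +3 in its complexes; the cation's ligand charges sum to -1, so the complex cation is 2+.
With 2 anions per cation, each anion must be 2/2 = 1−.
Anion: ligand charges sum to -6; for the ion to be 1−, Nb = +5.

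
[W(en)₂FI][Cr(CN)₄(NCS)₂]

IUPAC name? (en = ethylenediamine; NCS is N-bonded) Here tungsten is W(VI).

bis(ethylenediamine)fluoroiodotungsten(VI) tetracyanodiisothiocyanatochromate(II)

Both ions are complex: the cation is named first with the plain metal name, the anion second with the -ate form; each ion's ligands are alphabetised independently.
W is given as +6; the cation's ligand charges sum to -2, so the complex cation is 4+.
A 1:1 salt means the anion carries the equal and opposite charge, 4−.
Anion: ligand charges sum to -6; for the ion to be 4−, Cr = +2.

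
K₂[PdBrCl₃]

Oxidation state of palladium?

2 potassium outside the brackets (+1 each) → the complex ion is 2−.
Ligand charges: 3×Cl = -3; 1×Br = -1; sum -4.
Pd + (-4) = 2− ⇒ Pd is +2.

+2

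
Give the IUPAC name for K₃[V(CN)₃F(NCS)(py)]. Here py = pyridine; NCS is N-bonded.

potassium tricyanofluoroisothiocyanato(pyridine)vanadate(II)

The 3 potassium counter-ions carry a total charge of +3, so each complex ion is 3−.
Ligand charges: 1×pyridine (neutral), 3×cyano (-1 each), 1×fluoro (-1 each), 1×isothiocyanato (-1 each); total -5. So V + (-5) = 3−, giving V = +2.
The complex ion is anionic, so vanadium takes the -ate form vanadate(II).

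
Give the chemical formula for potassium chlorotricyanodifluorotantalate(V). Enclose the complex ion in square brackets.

Ligands: 2 fluoro (F, -1), 3 cyano (CN, -1), 1 chloro (Cl, -1). Ligand charge sum = -6.
With Ta in oxidation state +5, the complex ion is [Ta...]^1−.
Charge balance with potassium (+1) requires 1 complex ion per 1 potassium.

K[TaCl(CN)3F2]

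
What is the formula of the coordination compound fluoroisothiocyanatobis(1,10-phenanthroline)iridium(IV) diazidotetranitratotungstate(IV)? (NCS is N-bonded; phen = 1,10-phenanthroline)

[IrF(NCS)(phen)2][W(N3)2(NO3)4]

Cation [Ir…]: ligand charges -2, Ir(IV) ⇒ ion charge 2+.
Anion [W…]: ligand charges -6, W(IV) ⇒ ion charge 2−.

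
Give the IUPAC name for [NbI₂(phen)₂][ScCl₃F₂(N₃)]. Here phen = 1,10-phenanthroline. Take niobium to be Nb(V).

Both ions are complex: the cation is named first with the plain metal name, the anion second with the -ate form; each ion's ligands are alphabetised independently.
Nb is given as +5; the cation's ligand charges sum to -2, so the complex cation is 3+.
A 1:1 salt means the anion carries the equal and opposite charge, 3−.
Anion: ligand charges sum to -6; for the ion to be 3−, Sc = +3.

diiodobis(1,10-phenanthroline)niobium(V) azidotrichlorodifluoroscandate(III)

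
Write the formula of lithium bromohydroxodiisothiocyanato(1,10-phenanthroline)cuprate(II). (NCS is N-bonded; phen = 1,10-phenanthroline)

Ligands: 1 bromo (Br, -1), 1 hydroxo (OH, -1), 2 isothiocyanato (NCS, -1), 1 1,10-phenanthroline (phen, neutral). Ligand charge sum = -4.
With Cu in oxidation state +2, the complex ion is [Cu...]^2−.
Charge balance with lithium (+1) requires 1 complex ion per 2 lithium.

Li2[CuBr(NCS)2(OH)(phen)]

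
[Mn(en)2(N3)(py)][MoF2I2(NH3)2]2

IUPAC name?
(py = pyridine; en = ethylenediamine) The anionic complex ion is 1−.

Both ions are complex: the cation is named first with the plain metal name, the anion second with the -ate form; each ion's ligands are alphabetised independently.
The complex anion is given as 1−; its ligand charges sum to -4, so Mo = +3.
With 2 anions per cation, the cation must be 2×1 = 2+.
Cation: ligand charges sum to -1; for the ion to be 2+, Mn = +3.

azidobis(ethylenediamine)(pyridine)manganese(III) diamminedifluorodiiodomolybdate(III)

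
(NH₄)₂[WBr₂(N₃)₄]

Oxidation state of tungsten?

+4

2 ammonium outside the brackets (+1 each) → the complex ion is 2−.
Ligand charges: 4×N3 = -4; 2×Br = -2; sum -6.
W + (-6) = 2− ⇒ W is +4.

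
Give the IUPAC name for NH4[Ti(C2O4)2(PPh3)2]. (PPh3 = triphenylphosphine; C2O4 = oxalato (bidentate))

The 1 ammonium counter-ion carries a total charge of +1, so each complex ion is 1−.
Ligand charges: 2×triphenylphosphine (neutral), 2×oxalato (-2 each); total -4. So Ti + (-4) = 1−, giving Ti = +3.
The complex ion is anionic, so titanium takes the -ate form titanate(III).

ammonium dioxalatobis(triphenylphosphine)titanate(III)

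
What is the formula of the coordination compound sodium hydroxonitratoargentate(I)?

Na[Ag(NO3)(OH)]

Ligands: 1 hydroxo (OH, -1), 1 nitrato (NO3, -1). Ligand charge sum = -2.
With Ag in oxidation state +1, the complex ion is [Ag...]^1−.
Charge balance with sodium (+1) requires 1 complex ion per 1 sodium.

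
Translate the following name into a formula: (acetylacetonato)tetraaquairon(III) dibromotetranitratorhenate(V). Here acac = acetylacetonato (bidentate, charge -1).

Cation [Fe…]: ligand charges -1, Fe(III) ⇒ ion charge 2+.
Anion [Re…]: ligand charges -6, Re(V) ⇒ ion charge 1−.

[Fe(acac)(H2O)4][ReBr2(NO3)4]2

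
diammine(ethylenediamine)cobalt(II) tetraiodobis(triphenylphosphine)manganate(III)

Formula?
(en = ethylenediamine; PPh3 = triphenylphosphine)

Cation [Co…]: ligand charges 0, Co(II) ⇒ ion charge 2+.
Anion [Mn…]: ligand charges -4, Mn(III) ⇒ ion charge 1−.
One 2+ cation requires 2 of the 1− anion.

[Co(en)(NH3)2][MnI4(PPh3)2]2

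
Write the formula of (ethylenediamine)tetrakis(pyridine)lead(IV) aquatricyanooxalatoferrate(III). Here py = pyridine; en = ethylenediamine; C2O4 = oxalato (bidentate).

Cation [Pb…]: ligand charges 0, Pb(IV) ⇒ ion charge 4+.
Anion [Fe…]: ligand charges -5, Fe(III) ⇒ ion charge 2−.
One 4+ cation requires 2 of the 2− anion.

[Pb(en)(py)4][Fe(C2O4)(CN)3(H2O)]2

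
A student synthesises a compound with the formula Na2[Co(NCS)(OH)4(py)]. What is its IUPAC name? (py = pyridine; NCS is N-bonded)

The 2 sodium counter-ions carry a total charge of +2, so each complex ion is 2−.
Ligand charges: 1×pyridine (neutral), 1×isothiocyanato (-1 each), 4×hydroxo (-1 each); total -5. So Co + (-5) = 2−, giving Co = +3.
Ligands are named alphabetically: hydroxo before isothiocyanato before pyridine.
The complex ion is anionic, so cobalt takes the -ate form cobaltate(III).

sodium tetrahydroxoisothiocyanato(pyridine)cobaltate(III)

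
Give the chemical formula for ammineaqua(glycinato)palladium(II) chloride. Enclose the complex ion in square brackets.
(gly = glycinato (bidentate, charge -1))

[Pd(gly)(H2O)(NH3)]Cl

Ligands: 1 aqua (H2O, neutral), 1 glycinato (gly, -1), 1 ammine (NH3, neutral). Ligand charge sum = -1.
Charge balance with chloride (-1) requires 1 complex ion per 1 chloride.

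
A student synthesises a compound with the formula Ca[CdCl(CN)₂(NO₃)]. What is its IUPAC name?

The 1 calcium counter-ion carries a total charge of +2, so each complex ion is 2−.
Ligand charges: 1×chloro (-1 each), 1×nitrato (-1 each), 2×cyano (-1 each); total -4. So Cd + (-4) = 2−, giving Cd = +2.
Ligands are named alphabetically: chloro before cyano before nitrato.
The complex ion is anionic, so cadmium takes the -ate form cadmate(II).

calcium chlorodicyanonitratocadmate(II)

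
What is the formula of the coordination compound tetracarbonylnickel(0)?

[Ni(CO)4]

Ligands: 4 carbonyl (CO, neutral). Ligand charge sum = 0.
With Ni in oxidation state 0, the complex ion is [Ni...].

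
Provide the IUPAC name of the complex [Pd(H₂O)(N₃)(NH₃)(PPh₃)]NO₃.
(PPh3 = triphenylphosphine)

The 1 nitrate counter-ion carries a total charge of -1, so each complex ion is 1+.
Ligand charges: 1×triphenylphosphine (neutral), 1×aqua (neutral), 1×azido (-1 each), 1×ammine (neutral); total -1. So Pd + (-1) = 1+, giving Pd = +2.
Ligands are named alphabetically: ammine before aqua before azido before triphenylphosphine.

ammineaquaazido(triphenylphosphine)palladium(II) nitrate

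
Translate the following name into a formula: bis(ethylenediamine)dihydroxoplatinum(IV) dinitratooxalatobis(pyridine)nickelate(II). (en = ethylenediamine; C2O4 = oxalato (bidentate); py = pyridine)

[Pt(en)2(OH)2][Ni(C2O4)(NO3)2(py)2]

Cation [Pt…]: ligand charges -2, Pt(IV) ⇒ ion charge 2+.
Anion [Ni…]: ligand charges -4, Ni(II) ⇒ ion charge 2−.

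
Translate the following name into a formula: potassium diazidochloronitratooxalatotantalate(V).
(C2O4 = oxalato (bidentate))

K[Ta(C2O4)Cl(N3)2(NO3)]

Ligands: 1 oxalato (C2O4, -2), 1 nitrato (NO3, -1), 1 chloro (Cl, -1), 2 azido (N3, -1). Ligand charge sum = -6.
Charge balance with potassium (+1) requires 1 complex ion per 1 potassium.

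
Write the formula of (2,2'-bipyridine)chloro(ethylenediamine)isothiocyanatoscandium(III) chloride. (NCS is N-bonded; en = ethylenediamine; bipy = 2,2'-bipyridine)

Ligands: 1 chloro (Cl, -1), 1 isothiocyanato (NCS, -1), 1 ethylenediamine (en, neutral), 1 2,2'-bipyridine (bipy, neutral). Ligand charge sum = -2.
With Sc in oxidation state +3, the complex ion is [Sc...]^1+.
Charge balance with chloride (-1) requires 1 complex ion per 1 chloride.

[Sc(bipy)Cl(en)(NCS)]Cl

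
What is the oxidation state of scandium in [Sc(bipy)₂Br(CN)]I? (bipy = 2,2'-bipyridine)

1 iodide outside the brackets (-1 each) → the complex ion is 1+.
Ligand charges: 1×CN = -1; 2×bipy neutral; 1×Br = -1; sum -2.
Sc + (-2) = 1+ ⇒ Sc is +3.

+3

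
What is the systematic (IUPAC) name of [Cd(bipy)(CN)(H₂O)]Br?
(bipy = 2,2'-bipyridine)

The 1 bromide counter-ion carries a total charge of -1, so each complex ion is 1+.
Ligand charges: 1×2,2'-bipyridine (neutral), 1×cyano (-1 each), 1×aqua (neutral); total -1. So Cd + (-1) = 1+, giving Cd = +2.
Ligands are named alphabetically: aqua before bipyridine before cyano.

aqua(2,2'-bipyridine)cyanocadmium(II) bromide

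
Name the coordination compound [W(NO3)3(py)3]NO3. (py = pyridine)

trinitratotris(pyridine)tungsten(IV) nitrate

The 1 nitrate counter-ion carries a total charge of -1, so each complex ion is 1+.
Ligand charges: 3×pyridine (neutral), 3×nitrato (-1 each); total -3. So W + (-3) = 1+, giving W = +4.
Ligands are named alphabetically: nitrato before pyridine.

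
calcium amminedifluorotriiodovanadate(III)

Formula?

Ca[VF2I3(NH3)]

Ligands: 3 iodo (I, -1), 1 ammine (NH3, neutral), 2 fluoro (F, -1). Ligand charge sum = -5.
Charge balance with calcium (+2) requires 1 complex ion per 1 calcium.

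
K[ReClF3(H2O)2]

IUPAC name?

potassium diaquachlorotrifluororhenate(III)

The 1 potassium counter-ion carries a total charge of +1, so each complex ion is 1−.
Ligand charges: 1×chloro (-1 each), 3×fluoro (-1 each), 2×aqua (neutral); total -4. So Re + (-4) = 1−, giving Re = +3.
Ligands are named alphabetically: aqua before chloro before fluoro.
The complex ion is anionic, so rhenium takes the -ate form rhenate(III).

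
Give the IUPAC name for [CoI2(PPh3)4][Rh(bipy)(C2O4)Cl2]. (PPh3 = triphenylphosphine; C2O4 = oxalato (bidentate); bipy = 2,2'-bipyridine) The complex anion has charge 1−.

Both ions are complex: the cation is named first with the plain metal name, the anion second with the -ate form; each ion's ligands are alphabetised independently.
The complex anion is given as 1−; its ligand charges sum to -4, so Rh = +3.
A 1:1 salt means the cation carries the equal and opposite charge, 1+.
Cation: ligand charges sum to -2; for the ion to be 1+, Co = +3.

diiodotetrakis(triphenylphosphine)cobalt(III) (2,2'-bipyridine)dichlorooxalatorhodate(III)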